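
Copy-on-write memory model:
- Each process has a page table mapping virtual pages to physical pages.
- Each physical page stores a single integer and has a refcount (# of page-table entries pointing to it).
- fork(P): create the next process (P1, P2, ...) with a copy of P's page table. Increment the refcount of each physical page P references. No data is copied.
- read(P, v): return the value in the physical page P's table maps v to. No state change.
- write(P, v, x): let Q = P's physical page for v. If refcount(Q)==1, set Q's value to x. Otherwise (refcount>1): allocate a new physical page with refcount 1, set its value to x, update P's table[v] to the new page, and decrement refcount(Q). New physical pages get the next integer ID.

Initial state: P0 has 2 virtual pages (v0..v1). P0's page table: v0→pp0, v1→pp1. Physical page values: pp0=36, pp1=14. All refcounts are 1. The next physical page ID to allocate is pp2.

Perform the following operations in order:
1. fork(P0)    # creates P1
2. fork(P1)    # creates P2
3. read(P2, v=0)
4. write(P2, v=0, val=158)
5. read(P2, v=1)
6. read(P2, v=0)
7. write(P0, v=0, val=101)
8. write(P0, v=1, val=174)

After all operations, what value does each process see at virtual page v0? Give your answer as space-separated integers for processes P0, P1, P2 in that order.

Answer: 101 36 158

Derivation:
Op 1: fork(P0) -> P1. 2 ppages; refcounts: pp0:2 pp1:2
Op 2: fork(P1) -> P2. 2 ppages; refcounts: pp0:3 pp1:3
Op 3: read(P2, v0) -> 36. No state change.
Op 4: write(P2, v0, 158). refcount(pp0)=3>1 -> COPY to pp2. 3 ppages; refcounts: pp0:2 pp1:3 pp2:1
Op 5: read(P2, v1) -> 14. No state change.
Op 6: read(P2, v0) -> 158. No state change.
Op 7: write(P0, v0, 101). refcount(pp0)=2>1 -> COPY to pp3. 4 ppages; refcounts: pp0:1 pp1:3 pp2:1 pp3:1
Op 8: write(P0, v1, 174). refcount(pp1)=3>1 -> COPY to pp4. 5 ppages; refcounts: pp0:1 pp1:2 pp2:1 pp3:1 pp4:1
P0: v0 -> pp3 = 101
P1: v0 -> pp0 = 36
P2: v0 -> pp2 = 158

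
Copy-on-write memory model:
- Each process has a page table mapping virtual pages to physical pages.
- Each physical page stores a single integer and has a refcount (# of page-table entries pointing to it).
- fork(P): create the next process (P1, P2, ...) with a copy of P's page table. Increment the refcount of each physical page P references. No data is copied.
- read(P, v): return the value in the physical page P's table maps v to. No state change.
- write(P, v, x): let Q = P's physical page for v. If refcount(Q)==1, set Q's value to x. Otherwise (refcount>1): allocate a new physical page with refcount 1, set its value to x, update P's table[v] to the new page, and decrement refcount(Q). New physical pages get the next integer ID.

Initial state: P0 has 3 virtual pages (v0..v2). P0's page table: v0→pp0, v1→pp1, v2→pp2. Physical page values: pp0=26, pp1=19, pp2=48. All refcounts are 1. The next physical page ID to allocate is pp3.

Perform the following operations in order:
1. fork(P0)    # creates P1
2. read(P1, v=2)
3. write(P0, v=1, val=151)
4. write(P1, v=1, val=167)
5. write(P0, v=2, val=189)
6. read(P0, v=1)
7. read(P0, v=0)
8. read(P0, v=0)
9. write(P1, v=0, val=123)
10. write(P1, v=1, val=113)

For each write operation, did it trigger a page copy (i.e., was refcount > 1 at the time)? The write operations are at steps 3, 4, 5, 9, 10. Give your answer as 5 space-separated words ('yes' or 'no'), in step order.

Op 1: fork(P0) -> P1. 3 ppages; refcounts: pp0:2 pp1:2 pp2:2
Op 2: read(P1, v2) -> 48. No state change.
Op 3: write(P0, v1, 151). refcount(pp1)=2>1 -> COPY to pp3. 4 ppages; refcounts: pp0:2 pp1:1 pp2:2 pp3:1
Op 4: write(P1, v1, 167). refcount(pp1)=1 -> write in place. 4 ppages; refcounts: pp0:2 pp1:1 pp2:2 pp3:1
Op 5: write(P0, v2, 189). refcount(pp2)=2>1 -> COPY to pp4. 5 ppages; refcounts: pp0:2 pp1:1 pp2:1 pp3:1 pp4:1
Op 6: read(P0, v1) -> 151. No state change.
Op 7: read(P0, v0) -> 26. No state change.
Op 8: read(P0, v0) -> 26. No state change.
Op 9: write(P1, v0, 123). refcount(pp0)=2>1 -> COPY to pp5. 6 ppages; refcounts: pp0:1 pp1:1 pp2:1 pp3:1 pp4:1 pp5:1
Op 10: write(P1, v1, 113). refcount(pp1)=1 -> write in place. 6 ppages; refcounts: pp0:1 pp1:1 pp2:1 pp3:1 pp4:1 pp5:1

yes no yes yes no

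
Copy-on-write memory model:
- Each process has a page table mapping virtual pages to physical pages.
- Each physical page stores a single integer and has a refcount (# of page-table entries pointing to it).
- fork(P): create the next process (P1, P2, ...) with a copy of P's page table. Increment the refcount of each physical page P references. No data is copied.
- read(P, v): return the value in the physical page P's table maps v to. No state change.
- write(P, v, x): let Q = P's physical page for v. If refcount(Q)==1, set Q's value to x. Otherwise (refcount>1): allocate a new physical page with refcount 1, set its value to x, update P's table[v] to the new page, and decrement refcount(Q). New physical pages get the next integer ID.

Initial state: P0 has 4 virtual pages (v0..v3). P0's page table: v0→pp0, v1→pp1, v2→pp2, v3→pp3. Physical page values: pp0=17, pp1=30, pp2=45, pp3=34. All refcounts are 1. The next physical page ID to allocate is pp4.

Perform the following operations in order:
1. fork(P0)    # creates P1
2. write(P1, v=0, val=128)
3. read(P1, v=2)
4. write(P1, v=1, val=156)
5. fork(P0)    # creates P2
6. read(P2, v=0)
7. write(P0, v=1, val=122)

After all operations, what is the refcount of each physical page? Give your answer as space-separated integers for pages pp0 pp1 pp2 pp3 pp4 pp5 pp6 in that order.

Op 1: fork(P0) -> P1. 4 ppages; refcounts: pp0:2 pp1:2 pp2:2 pp3:2
Op 2: write(P1, v0, 128). refcount(pp0)=2>1 -> COPY to pp4. 5 ppages; refcounts: pp0:1 pp1:2 pp2:2 pp3:2 pp4:1
Op 3: read(P1, v2) -> 45. No state change.
Op 4: write(P1, v1, 156). refcount(pp1)=2>1 -> COPY to pp5. 6 ppages; refcounts: pp0:1 pp1:1 pp2:2 pp3:2 pp4:1 pp5:1
Op 5: fork(P0) -> P2. 6 ppages; refcounts: pp0:2 pp1:2 pp2:3 pp3:3 pp4:1 pp5:1
Op 6: read(P2, v0) -> 17. No state change.
Op 7: write(P0, v1, 122). refcount(pp1)=2>1 -> COPY to pp6. 7 ppages; refcounts: pp0:2 pp1:1 pp2:3 pp3:3 pp4:1 pp5:1 pp6:1

Answer: 2 1 3 3 1 1 1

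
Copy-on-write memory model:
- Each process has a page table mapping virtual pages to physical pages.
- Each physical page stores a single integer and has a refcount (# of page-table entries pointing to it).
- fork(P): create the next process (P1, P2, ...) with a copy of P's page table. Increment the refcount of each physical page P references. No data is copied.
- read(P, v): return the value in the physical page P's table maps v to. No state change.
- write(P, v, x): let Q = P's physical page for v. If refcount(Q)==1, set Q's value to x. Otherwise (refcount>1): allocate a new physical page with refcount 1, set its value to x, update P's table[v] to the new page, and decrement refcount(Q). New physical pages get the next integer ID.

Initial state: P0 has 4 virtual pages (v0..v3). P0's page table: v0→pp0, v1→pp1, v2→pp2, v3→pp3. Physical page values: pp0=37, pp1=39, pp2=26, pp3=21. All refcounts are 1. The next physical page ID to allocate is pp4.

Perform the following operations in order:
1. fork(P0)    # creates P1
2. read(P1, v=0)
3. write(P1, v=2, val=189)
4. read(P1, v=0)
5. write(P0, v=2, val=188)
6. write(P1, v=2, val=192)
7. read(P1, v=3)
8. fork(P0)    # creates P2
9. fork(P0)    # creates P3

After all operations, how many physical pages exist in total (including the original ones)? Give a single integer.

Answer: 5

Derivation:
Op 1: fork(P0) -> P1. 4 ppages; refcounts: pp0:2 pp1:2 pp2:2 pp3:2
Op 2: read(P1, v0) -> 37. No state change.
Op 3: write(P1, v2, 189). refcount(pp2)=2>1 -> COPY to pp4. 5 ppages; refcounts: pp0:2 pp1:2 pp2:1 pp3:2 pp4:1
Op 4: read(P1, v0) -> 37. No state change.
Op 5: write(P0, v2, 188). refcount(pp2)=1 -> write in place. 5 ppages; refcounts: pp0:2 pp1:2 pp2:1 pp3:2 pp4:1
Op 6: write(P1, v2, 192). refcount(pp4)=1 -> write in place. 5 ppages; refcounts: pp0:2 pp1:2 pp2:1 pp3:2 pp4:1
Op 7: read(P1, v3) -> 21. No state change.
Op 8: fork(P0) -> P2. 5 ppages; refcounts: pp0:3 pp1:3 pp2:2 pp3:3 pp4:1
Op 9: fork(P0) -> P3. 5 ppages; refcounts: pp0:4 pp1:4 pp2:3 pp3:4 pp4:1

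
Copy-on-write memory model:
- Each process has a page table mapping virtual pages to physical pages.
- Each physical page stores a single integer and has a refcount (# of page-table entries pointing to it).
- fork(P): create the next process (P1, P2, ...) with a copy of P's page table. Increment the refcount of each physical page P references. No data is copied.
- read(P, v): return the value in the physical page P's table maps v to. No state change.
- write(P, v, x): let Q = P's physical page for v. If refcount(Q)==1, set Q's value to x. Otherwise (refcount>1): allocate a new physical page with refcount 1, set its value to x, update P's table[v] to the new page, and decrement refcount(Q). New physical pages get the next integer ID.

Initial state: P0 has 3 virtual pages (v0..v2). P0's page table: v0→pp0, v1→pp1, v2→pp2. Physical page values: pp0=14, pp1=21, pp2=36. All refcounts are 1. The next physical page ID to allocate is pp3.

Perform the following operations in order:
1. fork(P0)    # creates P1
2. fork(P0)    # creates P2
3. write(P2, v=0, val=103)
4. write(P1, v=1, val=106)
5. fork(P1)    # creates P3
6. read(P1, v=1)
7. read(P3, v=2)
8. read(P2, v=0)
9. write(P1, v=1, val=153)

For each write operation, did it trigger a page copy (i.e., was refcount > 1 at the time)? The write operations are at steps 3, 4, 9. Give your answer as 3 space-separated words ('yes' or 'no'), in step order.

Op 1: fork(P0) -> P1. 3 ppages; refcounts: pp0:2 pp1:2 pp2:2
Op 2: fork(P0) -> P2. 3 ppages; refcounts: pp0:3 pp1:3 pp2:3
Op 3: write(P2, v0, 103). refcount(pp0)=3>1 -> COPY to pp3. 4 ppages; refcounts: pp0:2 pp1:3 pp2:3 pp3:1
Op 4: write(P1, v1, 106). refcount(pp1)=3>1 -> COPY to pp4. 5 ppages; refcounts: pp0:2 pp1:2 pp2:3 pp3:1 pp4:1
Op 5: fork(P1) -> P3. 5 ppages; refcounts: pp0:3 pp1:2 pp2:4 pp3:1 pp4:2
Op 6: read(P1, v1) -> 106. No state change.
Op 7: read(P3, v2) -> 36. No state change.
Op 8: read(P2, v0) -> 103. No state change.
Op 9: write(P1, v1, 153). refcount(pp4)=2>1 -> COPY to pp5. 6 ppages; refcounts: pp0:3 pp1:2 pp2:4 pp3:1 pp4:1 pp5:1

yes yes yes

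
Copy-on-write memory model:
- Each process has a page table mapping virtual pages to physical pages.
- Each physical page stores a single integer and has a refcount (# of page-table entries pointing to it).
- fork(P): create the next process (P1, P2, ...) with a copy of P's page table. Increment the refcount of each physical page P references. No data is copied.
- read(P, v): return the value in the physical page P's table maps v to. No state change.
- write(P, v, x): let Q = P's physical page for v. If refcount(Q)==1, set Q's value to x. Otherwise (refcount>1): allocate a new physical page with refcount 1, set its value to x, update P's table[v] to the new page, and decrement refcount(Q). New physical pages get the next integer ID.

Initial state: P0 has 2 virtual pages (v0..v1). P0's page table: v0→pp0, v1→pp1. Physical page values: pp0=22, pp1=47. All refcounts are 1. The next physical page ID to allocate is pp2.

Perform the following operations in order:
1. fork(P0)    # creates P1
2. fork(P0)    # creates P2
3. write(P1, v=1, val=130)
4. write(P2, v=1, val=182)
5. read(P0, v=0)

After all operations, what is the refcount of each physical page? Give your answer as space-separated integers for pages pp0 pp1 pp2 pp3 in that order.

Answer: 3 1 1 1

Derivation:
Op 1: fork(P0) -> P1. 2 ppages; refcounts: pp0:2 pp1:2
Op 2: fork(P0) -> P2. 2 ppages; refcounts: pp0:3 pp1:3
Op 3: write(P1, v1, 130). refcount(pp1)=3>1 -> COPY to pp2. 3 ppages; refcounts: pp0:3 pp1:2 pp2:1
Op 4: write(P2, v1, 182). refcount(pp1)=2>1 -> COPY to pp3. 4 ppages; refcounts: pp0:3 pp1:1 pp2:1 pp3:1
Op 5: read(P0, v0) -> 22. No state change.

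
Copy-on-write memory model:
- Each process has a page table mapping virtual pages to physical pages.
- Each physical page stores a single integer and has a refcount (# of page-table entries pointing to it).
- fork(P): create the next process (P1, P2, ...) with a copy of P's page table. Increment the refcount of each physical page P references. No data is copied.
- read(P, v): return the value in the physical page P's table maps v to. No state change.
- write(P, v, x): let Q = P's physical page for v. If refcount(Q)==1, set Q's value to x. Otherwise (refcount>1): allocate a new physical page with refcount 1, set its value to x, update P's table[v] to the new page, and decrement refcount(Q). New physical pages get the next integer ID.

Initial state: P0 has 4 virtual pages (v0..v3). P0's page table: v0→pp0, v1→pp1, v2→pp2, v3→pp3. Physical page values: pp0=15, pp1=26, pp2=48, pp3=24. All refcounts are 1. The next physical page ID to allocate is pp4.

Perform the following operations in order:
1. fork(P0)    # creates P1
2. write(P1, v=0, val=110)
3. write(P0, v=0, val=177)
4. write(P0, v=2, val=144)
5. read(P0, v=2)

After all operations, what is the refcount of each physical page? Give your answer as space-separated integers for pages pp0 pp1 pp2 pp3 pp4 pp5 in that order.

Answer: 1 2 1 2 1 1

Derivation:
Op 1: fork(P0) -> P1. 4 ppages; refcounts: pp0:2 pp1:2 pp2:2 pp3:2
Op 2: write(P1, v0, 110). refcount(pp0)=2>1 -> COPY to pp4. 5 ppages; refcounts: pp0:1 pp1:2 pp2:2 pp3:2 pp4:1
Op 3: write(P0, v0, 177). refcount(pp0)=1 -> write in place. 5 ppages; refcounts: pp0:1 pp1:2 pp2:2 pp3:2 pp4:1
Op 4: write(P0, v2, 144). refcount(pp2)=2>1 -> COPY to pp5. 6 ppages; refcounts: pp0:1 pp1:2 pp2:1 pp3:2 pp4:1 pp5:1
Op 5: read(P0, v2) -> 144. No state change.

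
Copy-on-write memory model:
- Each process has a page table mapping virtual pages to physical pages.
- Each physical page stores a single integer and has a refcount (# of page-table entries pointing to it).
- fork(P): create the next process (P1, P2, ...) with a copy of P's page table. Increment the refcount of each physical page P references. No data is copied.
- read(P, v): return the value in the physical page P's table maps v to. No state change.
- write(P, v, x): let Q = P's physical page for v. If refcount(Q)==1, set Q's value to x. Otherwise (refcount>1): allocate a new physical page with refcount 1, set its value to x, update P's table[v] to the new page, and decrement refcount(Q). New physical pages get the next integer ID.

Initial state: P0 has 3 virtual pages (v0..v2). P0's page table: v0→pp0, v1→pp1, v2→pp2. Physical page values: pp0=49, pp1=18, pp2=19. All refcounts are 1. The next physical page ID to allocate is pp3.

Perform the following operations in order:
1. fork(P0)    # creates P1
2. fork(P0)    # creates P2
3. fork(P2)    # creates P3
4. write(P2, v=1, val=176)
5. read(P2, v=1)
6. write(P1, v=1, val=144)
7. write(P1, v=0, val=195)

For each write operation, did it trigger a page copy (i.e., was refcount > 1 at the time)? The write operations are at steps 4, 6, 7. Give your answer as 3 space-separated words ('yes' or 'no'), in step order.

Op 1: fork(P0) -> P1. 3 ppages; refcounts: pp0:2 pp1:2 pp2:2
Op 2: fork(P0) -> P2. 3 ppages; refcounts: pp0:3 pp1:3 pp2:3
Op 3: fork(P2) -> P3. 3 ppages; refcounts: pp0:4 pp1:4 pp2:4
Op 4: write(P2, v1, 176). refcount(pp1)=4>1 -> COPY to pp3. 4 ppages; refcounts: pp0:4 pp1:3 pp2:4 pp3:1
Op 5: read(P2, v1) -> 176. No state change.
Op 6: write(P1, v1, 144). refcount(pp1)=3>1 -> COPY to pp4. 5 ppages; refcounts: pp0:4 pp1:2 pp2:4 pp3:1 pp4:1
Op 7: write(P1, v0, 195). refcount(pp0)=4>1 -> COPY to pp5. 6 ppages; refcounts: pp0:3 pp1:2 pp2:4 pp3:1 pp4:1 pp5:1

yes yes yes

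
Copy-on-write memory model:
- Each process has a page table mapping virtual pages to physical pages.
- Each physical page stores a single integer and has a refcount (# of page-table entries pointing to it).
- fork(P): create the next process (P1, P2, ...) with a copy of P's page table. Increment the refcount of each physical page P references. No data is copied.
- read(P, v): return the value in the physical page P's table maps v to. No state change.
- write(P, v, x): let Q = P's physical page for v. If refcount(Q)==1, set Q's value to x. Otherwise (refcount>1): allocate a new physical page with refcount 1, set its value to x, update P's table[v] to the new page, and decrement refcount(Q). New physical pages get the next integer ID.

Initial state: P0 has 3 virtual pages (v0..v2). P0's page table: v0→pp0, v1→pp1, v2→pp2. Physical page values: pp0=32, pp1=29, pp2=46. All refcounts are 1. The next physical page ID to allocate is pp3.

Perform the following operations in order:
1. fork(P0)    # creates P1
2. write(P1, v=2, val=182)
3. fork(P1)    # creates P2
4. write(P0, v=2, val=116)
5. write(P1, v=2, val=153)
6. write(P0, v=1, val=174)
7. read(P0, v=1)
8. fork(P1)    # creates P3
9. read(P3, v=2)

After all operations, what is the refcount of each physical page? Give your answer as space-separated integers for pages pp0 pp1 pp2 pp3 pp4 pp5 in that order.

Op 1: fork(P0) -> P1. 3 ppages; refcounts: pp0:2 pp1:2 pp2:2
Op 2: write(P1, v2, 182). refcount(pp2)=2>1 -> COPY to pp3. 4 ppages; refcounts: pp0:2 pp1:2 pp2:1 pp3:1
Op 3: fork(P1) -> P2. 4 ppages; refcounts: pp0:3 pp1:3 pp2:1 pp3:2
Op 4: write(P0, v2, 116). refcount(pp2)=1 -> write in place. 4 ppages; refcounts: pp0:3 pp1:3 pp2:1 pp3:2
Op 5: write(P1, v2, 153). refcount(pp3)=2>1 -> COPY to pp4. 5 ppages; refcounts: pp0:3 pp1:3 pp2:1 pp3:1 pp4:1
Op 6: write(P0, v1, 174). refcount(pp1)=3>1 -> COPY to pp5. 6 ppages; refcounts: pp0:3 pp1:2 pp2:1 pp3:1 pp4:1 pp5:1
Op 7: read(P0, v1) -> 174. No state change.
Op 8: fork(P1) -> P3. 6 ppages; refcounts: pp0:4 pp1:3 pp2:1 pp3:1 pp4:2 pp5:1
Op 9: read(P3, v2) -> 153. No state change.

Answer: 4 3 1 1 2 1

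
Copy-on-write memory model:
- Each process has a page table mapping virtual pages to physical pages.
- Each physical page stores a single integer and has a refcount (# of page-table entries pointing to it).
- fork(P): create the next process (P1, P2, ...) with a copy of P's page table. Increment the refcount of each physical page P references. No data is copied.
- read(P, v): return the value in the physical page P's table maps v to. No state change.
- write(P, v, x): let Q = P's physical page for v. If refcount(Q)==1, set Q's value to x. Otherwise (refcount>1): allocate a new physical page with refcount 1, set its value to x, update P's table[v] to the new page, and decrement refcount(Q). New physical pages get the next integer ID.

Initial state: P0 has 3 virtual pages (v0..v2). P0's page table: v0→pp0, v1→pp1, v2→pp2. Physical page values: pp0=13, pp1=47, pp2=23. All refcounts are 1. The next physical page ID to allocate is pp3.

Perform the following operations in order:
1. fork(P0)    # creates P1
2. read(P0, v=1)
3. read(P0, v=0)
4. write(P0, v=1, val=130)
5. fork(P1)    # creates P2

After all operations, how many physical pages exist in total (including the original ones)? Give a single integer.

Op 1: fork(P0) -> P1. 3 ppages; refcounts: pp0:2 pp1:2 pp2:2
Op 2: read(P0, v1) -> 47. No state change.
Op 3: read(P0, v0) -> 13. No state change.
Op 4: write(P0, v1, 130). refcount(pp1)=2>1 -> COPY to pp3. 4 ppages; refcounts: pp0:2 pp1:1 pp2:2 pp3:1
Op 5: fork(P1) -> P2. 4 ppages; refcounts: pp0:3 pp1:2 pp2:3 pp3:1

Answer: 4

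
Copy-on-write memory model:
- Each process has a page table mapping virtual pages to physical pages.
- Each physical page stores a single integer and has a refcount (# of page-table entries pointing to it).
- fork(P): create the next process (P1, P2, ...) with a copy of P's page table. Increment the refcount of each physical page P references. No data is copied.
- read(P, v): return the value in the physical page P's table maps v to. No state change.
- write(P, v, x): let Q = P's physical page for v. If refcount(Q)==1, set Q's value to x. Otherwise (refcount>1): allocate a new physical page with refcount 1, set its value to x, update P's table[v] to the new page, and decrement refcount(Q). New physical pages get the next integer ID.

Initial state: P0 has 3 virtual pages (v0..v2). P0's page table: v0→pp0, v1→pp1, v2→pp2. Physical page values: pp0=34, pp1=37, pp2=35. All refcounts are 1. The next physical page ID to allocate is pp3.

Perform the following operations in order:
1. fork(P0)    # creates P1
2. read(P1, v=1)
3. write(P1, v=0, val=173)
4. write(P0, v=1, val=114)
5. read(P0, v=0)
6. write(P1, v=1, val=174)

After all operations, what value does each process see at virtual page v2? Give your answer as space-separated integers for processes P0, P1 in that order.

Answer: 35 35

Derivation:
Op 1: fork(P0) -> P1. 3 ppages; refcounts: pp0:2 pp1:2 pp2:2
Op 2: read(P1, v1) -> 37. No state change.
Op 3: write(P1, v0, 173). refcount(pp0)=2>1 -> COPY to pp3. 4 ppages; refcounts: pp0:1 pp1:2 pp2:2 pp3:1
Op 4: write(P0, v1, 114). refcount(pp1)=2>1 -> COPY to pp4. 5 ppages; refcounts: pp0:1 pp1:1 pp2:2 pp3:1 pp4:1
Op 5: read(P0, v0) -> 34. No state change.
Op 6: write(P1, v1, 174). refcount(pp1)=1 -> write in place. 5 ppages; refcounts: pp0:1 pp1:1 pp2:2 pp3:1 pp4:1
P0: v2 -> pp2 = 35
P1: v2 -> pp2 = 35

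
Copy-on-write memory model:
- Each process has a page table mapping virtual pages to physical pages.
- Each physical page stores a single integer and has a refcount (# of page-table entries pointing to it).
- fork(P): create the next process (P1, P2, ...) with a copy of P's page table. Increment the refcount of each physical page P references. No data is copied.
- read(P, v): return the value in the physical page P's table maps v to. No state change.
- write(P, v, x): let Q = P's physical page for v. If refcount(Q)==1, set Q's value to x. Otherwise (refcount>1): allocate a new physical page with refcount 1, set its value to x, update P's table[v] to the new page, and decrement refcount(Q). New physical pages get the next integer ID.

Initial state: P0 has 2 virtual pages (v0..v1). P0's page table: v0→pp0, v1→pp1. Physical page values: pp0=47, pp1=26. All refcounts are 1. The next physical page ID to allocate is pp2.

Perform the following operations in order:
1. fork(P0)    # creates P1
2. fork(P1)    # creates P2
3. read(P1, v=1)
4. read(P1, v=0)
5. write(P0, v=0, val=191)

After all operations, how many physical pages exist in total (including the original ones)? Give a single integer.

Op 1: fork(P0) -> P1. 2 ppages; refcounts: pp0:2 pp1:2
Op 2: fork(P1) -> P2. 2 ppages; refcounts: pp0:3 pp1:3
Op 3: read(P1, v1) -> 26. No state change.
Op 4: read(P1, v0) -> 47. No state change.
Op 5: write(P0, v0, 191). refcount(pp0)=3>1 -> COPY to pp2. 3 ppages; refcounts: pp0:2 pp1:3 pp2:1

Answer: 3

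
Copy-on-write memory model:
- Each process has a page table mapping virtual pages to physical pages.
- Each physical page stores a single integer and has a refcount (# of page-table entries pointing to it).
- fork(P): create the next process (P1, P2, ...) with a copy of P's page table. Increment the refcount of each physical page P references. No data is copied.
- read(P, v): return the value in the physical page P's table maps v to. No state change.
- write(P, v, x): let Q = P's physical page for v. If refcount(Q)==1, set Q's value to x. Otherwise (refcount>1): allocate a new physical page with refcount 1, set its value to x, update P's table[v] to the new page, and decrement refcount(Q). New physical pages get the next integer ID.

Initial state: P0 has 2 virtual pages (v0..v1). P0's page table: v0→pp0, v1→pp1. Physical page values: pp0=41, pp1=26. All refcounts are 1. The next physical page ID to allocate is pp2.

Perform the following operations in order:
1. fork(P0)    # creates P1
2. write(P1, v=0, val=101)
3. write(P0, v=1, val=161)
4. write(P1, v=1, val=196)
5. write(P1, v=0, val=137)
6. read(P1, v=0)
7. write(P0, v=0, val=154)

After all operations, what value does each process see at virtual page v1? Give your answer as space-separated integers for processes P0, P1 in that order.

Answer: 161 196

Derivation:
Op 1: fork(P0) -> P1. 2 ppages; refcounts: pp0:2 pp1:2
Op 2: write(P1, v0, 101). refcount(pp0)=2>1 -> COPY to pp2. 3 ppages; refcounts: pp0:1 pp1:2 pp2:1
Op 3: write(P0, v1, 161). refcount(pp1)=2>1 -> COPY to pp3. 4 ppages; refcounts: pp0:1 pp1:1 pp2:1 pp3:1
Op 4: write(P1, v1, 196). refcount(pp1)=1 -> write in place. 4 ppages; refcounts: pp0:1 pp1:1 pp2:1 pp3:1
Op 5: write(P1, v0, 137). refcount(pp2)=1 -> write in place. 4 ppages; refcounts: pp0:1 pp1:1 pp2:1 pp3:1
Op 6: read(P1, v0) -> 137. No state change.
Op 7: write(P0, v0, 154). refcount(pp0)=1 -> write in place. 4 ppages; refcounts: pp0:1 pp1:1 pp2:1 pp3:1
P0: v1 -> pp3 = 161
P1: v1 -> pp1 = 196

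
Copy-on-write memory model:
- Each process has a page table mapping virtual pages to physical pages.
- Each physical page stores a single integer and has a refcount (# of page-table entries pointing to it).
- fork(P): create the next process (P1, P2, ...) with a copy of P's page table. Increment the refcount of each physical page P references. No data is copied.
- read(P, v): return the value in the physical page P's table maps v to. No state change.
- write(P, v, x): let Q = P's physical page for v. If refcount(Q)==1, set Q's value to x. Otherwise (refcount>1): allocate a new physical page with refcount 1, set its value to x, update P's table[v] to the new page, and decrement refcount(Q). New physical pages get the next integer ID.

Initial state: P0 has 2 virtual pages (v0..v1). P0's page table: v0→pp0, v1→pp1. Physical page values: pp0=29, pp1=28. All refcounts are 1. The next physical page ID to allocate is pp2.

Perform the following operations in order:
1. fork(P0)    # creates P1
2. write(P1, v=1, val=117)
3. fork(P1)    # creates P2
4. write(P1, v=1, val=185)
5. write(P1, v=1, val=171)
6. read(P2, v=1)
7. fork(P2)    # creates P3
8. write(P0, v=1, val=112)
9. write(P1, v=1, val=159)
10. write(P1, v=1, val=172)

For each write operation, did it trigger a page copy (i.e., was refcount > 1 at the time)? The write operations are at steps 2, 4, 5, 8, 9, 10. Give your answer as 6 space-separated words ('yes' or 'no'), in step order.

Op 1: fork(P0) -> P1. 2 ppages; refcounts: pp0:2 pp1:2
Op 2: write(P1, v1, 117). refcount(pp1)=2>1 -> COPY to pp2. 3 ppages; refcounts: pp0:2 pp1:1 pp2:1
Op 3: fork(P1) -> P2. 3 ppages; refcounts: pp0:3 pp1:1 pp2:2
Op 4: write(P1, v1, 185). refcount(pp2)=2>1 -> COPY to pp3. 4 ppages; refcounts: pp0:3 pp1:1 pp2:1 pp3:1
Op 5: write(P1, v1, 171). refcount(pp3)=1 -> write in place. 4 ppages; refcounts: pp0:3 pp1:1 pp2:1 pp3:1
Op 6: read(P2, v1) -> 117. No state change.
Op 7: fork(P2) -> P3. 4 ppages; refcounts: pp0:4 pp1:1 pp2:2 pp3:1
Op 8: write(P0, v1, 112). refcount(pp1)=1 -> write in place. 4 ppages; refcounts: pp0:4 pp1:1 pp2:2 pp3:1
Op 9: write(P1, v1, 159). refcount(pp3)=1 -> write in place. 4 ppages; refcounts: pp0:4 pp1:1 pp2:2 pp3:1
Op 10: write(P1, v1, 172). refcount(pp3)=1 -> write in place. 4 ppages; refcounts: pp0:4 pp1:1 pp2:2 pp3:1

yes yes no no no no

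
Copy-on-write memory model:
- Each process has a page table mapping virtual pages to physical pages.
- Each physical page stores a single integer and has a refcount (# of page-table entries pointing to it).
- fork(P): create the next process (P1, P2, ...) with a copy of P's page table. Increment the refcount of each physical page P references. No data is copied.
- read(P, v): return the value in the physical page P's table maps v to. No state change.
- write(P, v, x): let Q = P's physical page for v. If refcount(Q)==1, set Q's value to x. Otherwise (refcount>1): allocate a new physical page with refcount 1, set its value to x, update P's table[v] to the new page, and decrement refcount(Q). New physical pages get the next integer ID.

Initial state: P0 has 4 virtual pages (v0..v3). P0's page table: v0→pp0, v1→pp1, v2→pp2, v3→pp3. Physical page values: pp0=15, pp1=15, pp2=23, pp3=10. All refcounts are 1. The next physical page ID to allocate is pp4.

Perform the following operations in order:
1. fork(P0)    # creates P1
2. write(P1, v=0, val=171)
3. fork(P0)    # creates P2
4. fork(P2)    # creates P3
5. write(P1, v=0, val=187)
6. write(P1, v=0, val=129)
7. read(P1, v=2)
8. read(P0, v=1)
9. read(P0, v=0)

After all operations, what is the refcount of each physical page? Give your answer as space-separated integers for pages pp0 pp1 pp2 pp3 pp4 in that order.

Op 1: fork(P0) -> P1. 4 ppages; refcounts: pp0:2 pp1:2 pp2:2 pp3:2
Op 2: write(P1, v0, 171). refcount(pp0)=2>1 -> COPY to pp4. 5 ppages; refcounts: pp0:1 pp1:2 pp2:2 pp3:2 pp4:1
Op 3: fork(P0) -> P2. 5 ppages; refcounts: pp0:2 pp1:3 pp2:3 pp3:3 pp4:1
Op 4: fork(P2) -> P3. 5 ppages; refcounts: pp0:3 pp1:4 pp2:4 pp3:4 pp4:1
Op 5: write(P1, v0, 187). refcount(pp4)=1 -> write in place. 5 ppages; refcounts: pp0:3 pp1:4 pp2:4 pp3:4 pp4:1
Op 6: write(P1, v0, 129). refcount(pp4)=1 -> write in place. 5 ppages; refcounts: pp0:3 pp1:4 pp2:4 pp3:4 pp4:1
Op 7: read(P1, v2) -> 23. No state change.
Op 8: read(P0, v1) -> 15. No state change.
Op 9: read(P0, v0) -> 15. No state change.

Answer: 3 4 4 4 1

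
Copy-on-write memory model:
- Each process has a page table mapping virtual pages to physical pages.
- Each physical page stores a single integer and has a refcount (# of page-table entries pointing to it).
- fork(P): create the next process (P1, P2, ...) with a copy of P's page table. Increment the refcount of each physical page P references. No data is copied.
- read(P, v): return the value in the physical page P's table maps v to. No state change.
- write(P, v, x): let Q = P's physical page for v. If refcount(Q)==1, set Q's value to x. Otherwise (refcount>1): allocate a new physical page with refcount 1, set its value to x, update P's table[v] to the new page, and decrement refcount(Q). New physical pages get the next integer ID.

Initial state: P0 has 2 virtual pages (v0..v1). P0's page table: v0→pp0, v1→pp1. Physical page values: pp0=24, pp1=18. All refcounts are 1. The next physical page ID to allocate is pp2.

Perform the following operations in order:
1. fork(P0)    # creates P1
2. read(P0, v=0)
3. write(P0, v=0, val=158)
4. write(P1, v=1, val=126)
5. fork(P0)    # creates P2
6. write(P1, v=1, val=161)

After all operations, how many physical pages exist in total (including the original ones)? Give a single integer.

Answer: 4

Derivation:
Op 1: fork(P0) -> P1. 2 ppages; refcounts: pp0:2 pp1:2
Op 2: read(P0, v0) -> 24. No state change.
Op 3: write(P0, v0, 158). refcount(pp0)=2>1 -> COPY to pp2. 3 ppages; refcounts: pp0:1 pp1:2 pp2:1
Op 4: write(P1, v1, 126). refcount(pp1)=2>1 -> COPY to pp3. 4 ppages; refcounts: pp0:1 pp1:1 pp2:1 pp3:1
Op 5: fork(P0) -> P2. 4 ppages; refcounts: pp0:1 pp1:2 pp2:2 pp3:1
Op 6: write(P1, v1, 161). refcount(pp3)=1 -> write in place. 4 ppages; refcounts: pp0:1 pp1:2 pp2:2 pp3:1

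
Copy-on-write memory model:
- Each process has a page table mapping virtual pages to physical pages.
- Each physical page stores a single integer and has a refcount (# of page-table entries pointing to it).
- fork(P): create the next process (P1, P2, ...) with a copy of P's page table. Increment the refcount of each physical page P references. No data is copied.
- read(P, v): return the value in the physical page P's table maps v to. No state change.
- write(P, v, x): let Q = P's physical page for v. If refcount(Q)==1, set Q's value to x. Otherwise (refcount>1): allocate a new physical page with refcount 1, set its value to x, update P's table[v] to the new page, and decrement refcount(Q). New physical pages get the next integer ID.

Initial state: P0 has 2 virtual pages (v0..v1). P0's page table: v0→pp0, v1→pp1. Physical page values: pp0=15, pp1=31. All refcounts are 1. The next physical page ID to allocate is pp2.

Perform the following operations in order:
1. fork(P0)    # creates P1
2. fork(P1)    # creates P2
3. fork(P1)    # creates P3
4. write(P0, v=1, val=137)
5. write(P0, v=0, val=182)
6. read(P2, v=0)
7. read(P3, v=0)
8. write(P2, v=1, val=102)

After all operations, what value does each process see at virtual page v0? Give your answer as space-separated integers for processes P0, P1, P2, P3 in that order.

Answer: 182 15 15 15

Derivation:
Op 1: fork(P0) -> P1. 2 ppages; refcounts: pp0:2 pp1:2
Op 2: fork(P1) -> P2. 2 ppages; refcounts: pp0:3 pp1:3
Op 3: fork(P1) -> P3. 2 ppages; refcounts: pp0:4 pp1:4
Op 4: write(P0, v1, 137). refcount(pp1)=4>1 -> COPY to pp2. 3 ppages; refcounts: pp0:4 pp1:3 pp2:1
Op 5: write(P0, v0, 182). refcount(pp0)=4>1 -> COPY to pp3. 4 ppages; refcounts: pp0:3 pp1:3 pp2:1 pp3:1
Op 6: read(P2, v0) -> 15. No state change.
Op 7: read(P3, v0) -> 15. No state change.
Op 8: write(P2, v1, 102). refcount(pp1)=3>1 -> COPY to pp4. 5 ppages; refcounts: pp0:3 pp1:2 pp2:1 pp3:1 pp4:1
P0: v0 -> pp3 = 182
P1: v0 -> pp0 = 15
P2: v0 -> pp0 = 15
P3: v0 -> pp0 = 15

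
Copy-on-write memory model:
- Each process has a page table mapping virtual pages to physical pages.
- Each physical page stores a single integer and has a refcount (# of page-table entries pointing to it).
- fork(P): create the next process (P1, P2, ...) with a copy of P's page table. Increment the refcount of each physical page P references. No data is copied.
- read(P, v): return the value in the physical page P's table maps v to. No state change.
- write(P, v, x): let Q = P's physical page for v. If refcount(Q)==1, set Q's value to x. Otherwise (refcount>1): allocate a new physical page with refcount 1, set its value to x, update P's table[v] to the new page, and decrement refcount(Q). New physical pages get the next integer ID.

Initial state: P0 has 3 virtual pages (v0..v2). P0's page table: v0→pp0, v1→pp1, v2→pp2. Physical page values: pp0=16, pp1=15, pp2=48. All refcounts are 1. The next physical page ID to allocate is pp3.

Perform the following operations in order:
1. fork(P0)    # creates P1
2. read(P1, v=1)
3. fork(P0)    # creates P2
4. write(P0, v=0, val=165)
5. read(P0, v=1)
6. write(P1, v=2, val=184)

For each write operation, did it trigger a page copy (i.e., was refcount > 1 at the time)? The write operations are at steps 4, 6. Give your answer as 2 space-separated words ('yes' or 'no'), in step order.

Op 1: fork(P0) -> P1. 3 ppages; refcounts: pp0:2 pp1:2 pp2:2
Op 2: read(P1, v1) -> 15. No state change.
Op 3: fork(P0) -> P2. 3 ppages; refcounts: pp0:3 pp1:3 pp2:3
Op 4: write(P0, v0, 165). refcount(pp0)=3>1 -> COPY to pp3. 4 ppages; refcounts: pp0:2 pp1:3 pp2:3 pp3:1
Op 5: read(P0, v1) -> 15. No state change.
Op 6: write(P1, v2, 184). refcount(pp2)=3>1 -> COPY to pp4. 5 ppages; refcounts: pp0:2 pp1:3 pp2:2 pp3:1 pp4:1

yes yes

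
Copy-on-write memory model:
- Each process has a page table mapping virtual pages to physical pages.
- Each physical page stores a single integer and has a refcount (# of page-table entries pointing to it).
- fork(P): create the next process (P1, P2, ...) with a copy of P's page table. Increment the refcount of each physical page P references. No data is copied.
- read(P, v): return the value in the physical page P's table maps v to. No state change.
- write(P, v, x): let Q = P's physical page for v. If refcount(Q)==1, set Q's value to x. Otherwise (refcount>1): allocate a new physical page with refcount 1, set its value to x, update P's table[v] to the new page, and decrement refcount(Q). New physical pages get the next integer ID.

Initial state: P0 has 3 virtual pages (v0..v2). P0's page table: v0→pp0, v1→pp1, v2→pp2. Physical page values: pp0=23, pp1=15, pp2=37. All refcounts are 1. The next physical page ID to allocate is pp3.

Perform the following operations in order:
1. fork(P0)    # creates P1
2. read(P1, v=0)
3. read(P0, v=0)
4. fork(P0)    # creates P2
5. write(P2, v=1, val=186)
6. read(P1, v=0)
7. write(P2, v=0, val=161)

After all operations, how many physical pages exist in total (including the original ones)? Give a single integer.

Op 1: fork(P0) -> P1. 3 ppages; refcounts: pp0:2 pp1:2 pp2:2
Op 2: read(P1, v0) -> 23. No state change.
Op 3: read(P0, v0) -> 23. No state change.
Op 4: fork(P0) -> P2. 3 ppages; refcounts: pp0:3 pp1:3 pp2:3
Op 5: write(P2, v1, 186). refcount(pp1)=3>1 -> COPY to pp3. 4 ppages; refcounts: pp0:3 pp1:2 pp2:3 pp3:1
Op 6: read(P1, v0) -> 23. No state change.
Op 7: write(P2, v0, 161). refcount(pp0)=3>1 -> COPY to pp4. 5 ppages; refcounts: pp0:2 pp1:2 pp2:3 pp3:1 pp4:1

Answer: 5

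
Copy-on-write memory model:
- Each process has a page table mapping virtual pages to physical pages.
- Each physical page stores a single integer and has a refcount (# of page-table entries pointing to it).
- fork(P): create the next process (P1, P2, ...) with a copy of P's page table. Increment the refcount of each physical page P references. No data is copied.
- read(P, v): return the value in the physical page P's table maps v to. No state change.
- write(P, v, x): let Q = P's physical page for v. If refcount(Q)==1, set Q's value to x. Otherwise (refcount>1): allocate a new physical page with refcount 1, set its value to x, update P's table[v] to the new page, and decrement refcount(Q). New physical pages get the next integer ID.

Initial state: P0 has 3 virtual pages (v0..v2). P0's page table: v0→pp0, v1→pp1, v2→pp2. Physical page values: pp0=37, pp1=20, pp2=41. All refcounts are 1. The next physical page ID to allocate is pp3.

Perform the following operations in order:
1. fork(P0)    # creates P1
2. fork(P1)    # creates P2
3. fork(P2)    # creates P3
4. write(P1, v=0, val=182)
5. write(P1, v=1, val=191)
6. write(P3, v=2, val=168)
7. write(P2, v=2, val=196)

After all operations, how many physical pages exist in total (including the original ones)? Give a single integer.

Op 1: fork(P0) -> P1. 3 ppages; refcounts: pp0:2 pp1:2 pp2:2
Op 2: fork(P1) -> P2. 3 ppages; refcounts: pp0:3 pp1:3 pp2:3
Op 3: fork(P2) -> P3. 3 ppages; refcounts: pp0:4 pp1:4 pp2:4
Op 4: write(P1, v0, 182). refcount(pp0)=4>1 -> COPY to pp3. 4 ppages; refcounts: pp0:3 pp1:4 pp2:4 pp3:1
Op 5: write(P1, v1, 191). refcount(pp1)=4>1 -> COPY to pp4. 5 ppages; refcounts: pp0:3 pp1:3 pp2:4 pp3:1 pp4:1
Op 6: write(P3, v2, 168). refcount(pp2)=4>1 -> COPY to pp5. 6 ppages; refcounts: pp0:3 pp1:3 pp2:3 pp3:1 pp4:1 pp5:1
Op 7: write(P2, v2, 196). refcount(pp2)=3>1 -> COPY to pp6. 7 ppages; refcounts: pp0:3 pp1:3 pp2:2 pp3:1 pp4:1 pp5:1 pp6:1

Answer: 7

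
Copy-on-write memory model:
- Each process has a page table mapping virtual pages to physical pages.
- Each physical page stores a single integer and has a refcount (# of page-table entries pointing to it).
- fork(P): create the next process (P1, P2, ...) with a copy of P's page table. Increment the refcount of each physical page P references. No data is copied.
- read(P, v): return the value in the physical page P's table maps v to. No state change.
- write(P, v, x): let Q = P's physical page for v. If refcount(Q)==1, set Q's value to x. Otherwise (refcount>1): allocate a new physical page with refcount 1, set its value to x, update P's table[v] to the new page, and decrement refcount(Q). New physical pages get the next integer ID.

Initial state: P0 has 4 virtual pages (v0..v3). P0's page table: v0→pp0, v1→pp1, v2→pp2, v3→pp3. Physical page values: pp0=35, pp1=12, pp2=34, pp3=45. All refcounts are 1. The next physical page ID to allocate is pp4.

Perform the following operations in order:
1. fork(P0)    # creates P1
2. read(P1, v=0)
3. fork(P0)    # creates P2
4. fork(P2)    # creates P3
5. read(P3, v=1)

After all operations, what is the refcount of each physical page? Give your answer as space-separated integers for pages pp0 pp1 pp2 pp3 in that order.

Answer: 4 4 4 4

Derivation:
Op 1: fork(P0) -> P1. 4 ppages; refcounts: pp0:2 pp1:2 pp2:2 pp3:2
Op 2: read(P1, v0) -> 35. No state change.
Op 3: fork(P0) -> P2. 4 ppages; refcounts: pp0:3 pp1:3 pp2:3 pp3:3
Op 4: fork(P2) -> P3. 4 ppages; refcounts: pp0:4 pp1:4 pp2:4 pp3:4
Op 5: read(P3, v1) -> 12. No state change.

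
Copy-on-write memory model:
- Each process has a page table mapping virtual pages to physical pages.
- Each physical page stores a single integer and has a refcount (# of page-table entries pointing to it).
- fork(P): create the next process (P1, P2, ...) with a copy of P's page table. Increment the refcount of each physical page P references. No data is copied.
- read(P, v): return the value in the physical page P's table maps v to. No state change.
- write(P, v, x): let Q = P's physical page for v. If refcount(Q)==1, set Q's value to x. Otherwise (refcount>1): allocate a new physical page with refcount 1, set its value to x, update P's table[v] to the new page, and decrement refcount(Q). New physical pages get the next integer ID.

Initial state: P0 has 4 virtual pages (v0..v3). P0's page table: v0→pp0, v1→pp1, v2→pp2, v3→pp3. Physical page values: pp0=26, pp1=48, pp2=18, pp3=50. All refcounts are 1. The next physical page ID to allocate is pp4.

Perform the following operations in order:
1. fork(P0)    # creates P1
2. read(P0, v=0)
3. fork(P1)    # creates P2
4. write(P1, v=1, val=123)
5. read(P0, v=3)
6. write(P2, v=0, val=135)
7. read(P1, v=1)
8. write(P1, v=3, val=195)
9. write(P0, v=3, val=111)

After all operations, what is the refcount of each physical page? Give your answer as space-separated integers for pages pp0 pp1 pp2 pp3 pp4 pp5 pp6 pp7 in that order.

Op 1: fork(P0) -> P1. 4 ppages; refcounts: pp0:2 pp1:2 pp2:2 pp3:2
Op 2: read(P0, v0) -> 26. No state change.
Op 3: fork(P1) -> P2. 4 ppages; refcounts: pp0:3 pp1:3 pp2:3 pp3:3
Op 4: write(P1, v1, 123). refcount(pp1)=3>1 -> COPY to pp4. 5 ppages; refcounts: pp0:3 pp1:2 pp2:3 pp3:3 pp4:1
Op 5: read(P0, v3) -> 50. No state change.
Op 6: write(P2, v0, 135). refcount(pp0)=3>1 -> COPY to pp5. 6 ppages; refcounts: pp0:2 pp1:2 pp2:3 pp3:3 pp4:1 pp5:1
Op 7: read(P1, v1) -> 123. No state change.
Op 8: write(P1, v3, 195). refcount(pp3)=3>1 -> COPY to pp6. 7 ppages; refcounts: pp0:2 pp1:2 pp2:3 pp3:2 pp4:1 pp5:1 pp6:1
Op 9: write(P0, v3, 111). refcount(pp3)=2>1 -> COPY to pp7. 8 ppages; refcounts: pp0:2 pp1:2 pp2:3 pp3:1 pp4:1 pp5:1 pp6:1 pp7:1

Answer: 2 2 3 1 1 1 1 1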